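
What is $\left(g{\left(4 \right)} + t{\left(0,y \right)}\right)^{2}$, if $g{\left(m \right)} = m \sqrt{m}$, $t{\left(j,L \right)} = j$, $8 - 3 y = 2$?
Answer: $64$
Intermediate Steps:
$y = 2$ ($y = \frac{8}{3} - \frac{2}{3} = 2$)
$g{\left(m \right)} = m^{\frac{3}{2}}$
$\left(g{\left(4 \right)} + t{\left(0,y \right)}\right)^{2} = \left(4^{\frac{3}{2}} + 0\right)^{2} = \left(8 + 0\right)^{2} = 8^{2} = 64$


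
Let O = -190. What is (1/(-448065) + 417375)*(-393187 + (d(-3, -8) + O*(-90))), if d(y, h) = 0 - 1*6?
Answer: -70333576679655782/448065 ≈ -1.5697e+11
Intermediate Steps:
d(y, h) = -6 (d(y, h) = 0 - 6 = -6)
(1/(-448065) + 417375)*(-393187 + (d(-3, -8) + O*(-90))) = (1/(-448065) + 417375)*(-393187 + (-6 - 190*(-90))) = (-1/448065 + 417375)*(-393187 + (-6 + 17100)) = 187011129374*(-393187 + 17094)/448065 = (187011129374/448065)*(-376093) = -70333576679655782/448065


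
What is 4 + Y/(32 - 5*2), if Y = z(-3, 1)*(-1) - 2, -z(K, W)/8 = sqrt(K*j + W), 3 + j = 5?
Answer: 43/11 + 4*I*sqrt(5)/11 ≈ 3.9091 + 0.81312*I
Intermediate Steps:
j = 2 (j = -3 + 5 = 2)
z(K, W) = -8*sqrt(W + 2*K) (z(K, W) = -8*sqrt(K*2 + W) = -8*sqrt(2*K + W) = -8*sqrt(W + 2*K))
Y = -2 + 8*I*sqrt(5) (Y = -8*sqrt(1 + 2*(-3))*(-1) - 2 = -8*sqrt(1 - 6)*(-1) - 2 = -8*I*sqrt(5)*(-1) - 2 = 8*I*sqrt(5) - 2 = -2 + 8*I*sqrt(5) ≈ -2.0 + 17.889*I)
4 + Y/(32 - 5*2) = 4 + (-2 + 8*I*sqrt(5))/(32 - 5*2) = 4 + (-2 + 8*I*sqrt(5))/(32 - 10) = 4 + (-2 + 8*I*sqrt(5))/22 = 4 + (-2 + 8*I*sqrt(5))*(1/22) = 4 + (-1/11 + 4*I*sqrt(5)/11) = 43/11 + 4*I*sqrt(5)/11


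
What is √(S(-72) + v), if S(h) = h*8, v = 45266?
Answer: √44690 ≈ 211.40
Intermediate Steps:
S(h) = 8*h
√(S(-72) + v) = √(8*(-72) + 45266) = √(-576 + 45266) = √44690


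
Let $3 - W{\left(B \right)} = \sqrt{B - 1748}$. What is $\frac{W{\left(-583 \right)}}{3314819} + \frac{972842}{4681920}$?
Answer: $\frac{1612404595679}{7759858686240} - \frac{3 i \sqrt{259}}{3314819} \approx 0.20779 - 1.4565 \cdot 10^{-5} i$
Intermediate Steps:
$W{\left(B \right)} = 3 - \sqrt{-1748 + B}$ ($W{\left(B \right)} = 3 - \sqrt{B - 1748} = 3 - \sqrt{-1748 + B}$)
$\frac{W{\left(-583 \right)}}{3314819} + \frac{972842}{4681920} = \frac{3 - \sqrt{-1748 - 583}}{3314819} + \frac{972842}{4681920} = \left(3 - \sqrt{-2331}\right) \frac{1}{3314819} + 972842 \cdot \frac{1}{4681920} = \left(3 - 3 i \sqrt{259}\right) \frac{1}{3314819} + \frac{486421}{2340960} = \left(\frac{3}{3314819} - \frac{3 i \sqrt{259}}{3314819}\right) + \frac{486421}{2340960} = \frac{1612404595679}{7759858686240} - \frac{3 i \sqrt{259}}{3314819}$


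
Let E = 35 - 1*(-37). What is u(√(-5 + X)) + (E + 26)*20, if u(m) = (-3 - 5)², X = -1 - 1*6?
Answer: 2024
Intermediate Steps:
X = -7 (X = -1 - 6 = -7)
u(m) = 64 (u(m) = (-8)² = 64)
E = 72 (E = 35 + 37 = 72)
u(√(-5 + X)) + (E + 26)*20 = 64 + (72 + 26)*20 = 64 + 98*20 = 64 + 1960 = 2024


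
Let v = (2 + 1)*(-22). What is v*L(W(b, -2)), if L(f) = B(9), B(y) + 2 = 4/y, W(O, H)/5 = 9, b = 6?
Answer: 308/3 ≈ 102.67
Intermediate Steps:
W(O, H) = 45 (W(O, H) = 5*9 = 45)
B(y) = -2 + 4/y
L(f) = -14/9 (L(f) = -2 + 4/9 = -14/9)
v = -66 (v = 3*(-22) = -66)
v*L(W(b, -2)) = -66*(-14/9) = 308/3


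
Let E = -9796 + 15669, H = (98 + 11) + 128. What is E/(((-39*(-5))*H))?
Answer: 5873/46215 ≈ 0.12708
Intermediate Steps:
H = 237 (H = 109 + 128 = 237)
E = 5873
E/(((-39*(-5))*H)) = 5873/((-39*(-5)*237)) = 5873/((195*237)) = 5873/46215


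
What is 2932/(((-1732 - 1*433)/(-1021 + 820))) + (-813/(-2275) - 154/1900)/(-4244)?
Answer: 43244441045249/158865015400 ≈ 272.21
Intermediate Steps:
2932/(((-1732 - 1*433)/(-1021 + 820))) + (-813/(-2275) - 154/1900)/(-4244) = 2932/(((-1732 - 433)/(-201))) + (-813*(-1/2275) - 154*1/1900)*(-1/4244) = 2932/((-2165*(-1/201))) + (813/2275 - 77/950)*(-1/4244) = 2932/(2165/201) + (23887/86450)*(-1/4244) = 2932*(201/2165) - 23887/366893800 = 589332/2165 - 23887/366893800 = 43244441045249/158865015400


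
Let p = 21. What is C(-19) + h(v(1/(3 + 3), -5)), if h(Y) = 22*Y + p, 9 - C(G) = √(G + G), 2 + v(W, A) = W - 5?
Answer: -361/3 - I*√38 ≈ -120.33 - 6.1644*I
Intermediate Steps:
v(W, A) = -7 + W (v(W, A) = -2 + (W - 5) = -2 + (-5 + W) = -7 + W)
C(G) = 9 - √2*√G (C(G) = 9 - √(G + G) = 9 - √(2*G) = 9 - √2*√G)
h(Y) = 21 + 22*Y (h(Y) = 22*Y + 21 = 21 + 22*Y)
C(-19) + h(v(1/(3 + 3), -5)) = (9 - √2*√(-19)) + (21 + 22*(-7 + 1/(3 + 3))) = (9 - √2*I*√19) + (21 + 22*(-7 + 1/6)) = (9 - I*√38) + (21 + 22*(-7 + ⅙)) = (9 - I*√38) + (21 + 22*(-41/6)) = (9 - I*√38) + (21 - 451/3) = (9 - I*√38) - 388/3 = -361/3 - I*√38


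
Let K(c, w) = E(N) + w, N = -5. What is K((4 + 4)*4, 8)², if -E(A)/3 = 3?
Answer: 1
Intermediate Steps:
E(A) = -9 (E(A) = -3*3 = -9)
K(c, w) = -9 + w
K((4 + 4)*4, 8)² = (-9 + 8)² = (-1)² = 1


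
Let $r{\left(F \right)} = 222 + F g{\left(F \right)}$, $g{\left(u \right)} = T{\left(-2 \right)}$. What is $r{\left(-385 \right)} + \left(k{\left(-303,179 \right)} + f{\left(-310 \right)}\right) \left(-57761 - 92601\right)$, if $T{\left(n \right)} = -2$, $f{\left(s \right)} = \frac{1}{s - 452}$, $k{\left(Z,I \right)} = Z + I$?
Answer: $\frac{7104155461}{381} \approx 1.8646 \cdot 10^{7}$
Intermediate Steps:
$k{\left(Z,I \right)} = I + Z$
$f{\left(s \right)} = \frac{1}{-452 + s}$
$g{\left(u \right)} = -2$
$r{\left(F \right)} = 222 - 2 F$ ($r{\left(F \right)} = 222 + F \left(-2\right) = 222 - 2 F$)
$r{\left(-385 \right)} + \left(k{\left(-303,179 \right)} + f{\left(-310 \right)}\right) \left(-57761 - 92601\right) = \left(222 - -770\right) + \left(\left(179 - 303\right) + \frac{1}{-452 - 310}\right) \left(-57761 - 92601\right) = \left(222 + 770\right) + \left(-124 + \frac{1}{-762}\right) \left(-150362\right) = 992 + \left(-124 - \frac{1}{762}\right) \left(-150362\right) = 992 - - \frac{7103777509}{381} = 992 + \frac{7103777509}{381} = \frac{7104155461}{381}$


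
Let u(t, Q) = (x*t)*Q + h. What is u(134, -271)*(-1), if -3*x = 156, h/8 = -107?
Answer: -1887472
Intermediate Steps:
h = -856 (h = 8*(-107) = -856)
x = -52 (x = -1/3*156 = -52)
u(t, Q) = -856 - 52*Q*t (u(t, Q) = (-52*t)*Q - 856 = -52*Q*t - 856 = -856 - 52*Q*t)
u(134, -271)*(-1) = (-856 - 52*(-271)*134)*(-1) = (-856 + 1888328)*(-1) = 1887472*(-1) = -1887472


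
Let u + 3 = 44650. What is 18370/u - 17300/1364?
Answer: -186834105/15224627 ≈ -12.272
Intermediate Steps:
u = 44647 (u = -3 + 44650 = 44647)
18370/u - 17300/1364 = 18370/44647 - 17300/1364 = 18370*(1/44647) - 17300*1/1364 = 18370/44647 - 4325/341 = -186834105/15224627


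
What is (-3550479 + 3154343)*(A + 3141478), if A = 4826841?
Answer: -3156538015384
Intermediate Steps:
(-3550479 + 3154343)*(A + 3141478) = (-3550479 + 3154343)*(4826841 + 3141478) = -396136*7968319 = -3156538015384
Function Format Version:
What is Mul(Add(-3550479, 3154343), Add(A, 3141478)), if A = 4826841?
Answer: -3156538015384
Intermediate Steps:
Mul(Add(-3550479, 3154343), Add(A, 3141478)) = Mul(Add(-3550479, 3154343), Add(4826841, 3141478)) = Mul(-396136, 7968319) = -3156538015384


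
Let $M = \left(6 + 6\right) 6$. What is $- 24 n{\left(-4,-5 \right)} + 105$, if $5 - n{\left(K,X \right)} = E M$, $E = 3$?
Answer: $5169$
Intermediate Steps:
$M = 72$ ($M = 12 \cdot 6 = 72$)
$n{\left(K,X \right)} = -211$ ($n{\left(K,X \right)} = 5 - 3 \cdot 72 = 5 - 216 = -211$)
$- 24 n{\left(-4,-5 \right)} + 105 = \left(-24\right) \left(-211\right) + 105 = 5064 + 105 = 5169$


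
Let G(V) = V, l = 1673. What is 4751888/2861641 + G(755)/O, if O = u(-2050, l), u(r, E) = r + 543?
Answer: 5000556261/4312492987 ≈ 1.1596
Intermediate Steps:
u(r, E) = 543 + r
O = -1507 (O = 543 - 2050 = -1507)
4751888/2861641 + G(755)/O = 4751888/2861641 + 755/(-1507) = 4751888*(1/2861641) + 755*(-1/1507) = 4751888/2861641 - 755/1507 = 5000556261/4312492987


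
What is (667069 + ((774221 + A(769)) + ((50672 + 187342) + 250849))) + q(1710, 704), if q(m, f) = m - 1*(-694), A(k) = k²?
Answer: 2523918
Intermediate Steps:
q(m, f) = 694 + m (q(m, f) = m + 694 = 694 + m)
(667069 + ((774221 + A(769)) + ((50672 + 187342) + 250849))) + q(1710, 704) = (667069 + ((774221 + 769²) + ((50672 + 187342) + 250849))) + (694 + 1710) = (667069 + ((774221 + 591361) + (238014 + 250849))) + 2404 = (667069 + (1365582 + 488863)) + 2404 = (667069 + 1854445) + 2404 = 2521514 + 2404 = 2523918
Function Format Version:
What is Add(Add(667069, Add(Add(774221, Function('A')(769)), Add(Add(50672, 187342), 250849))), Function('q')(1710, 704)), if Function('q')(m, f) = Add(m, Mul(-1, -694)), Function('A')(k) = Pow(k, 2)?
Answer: 2523918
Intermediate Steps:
Function('q')(m, f) = Add(694, m) (Function('q')(m, f) = Add(m, 694) = Add(694, m))
Add(Add(667069, Add(Add(774221, Function('A')(769)), Add(Add(50672, 187342), 250849))), Function('q')(1710, 704)) = Add(Add(667069, Add(Add(774221, Pow(769, 2)), Add(Add(50672, 187342), 250849))), Add(694, 1710)) = Add(Add(667069, Add(Add(774221, 591361), Add(238014, 250849))), 2404) = Add(Add(667069, Add(1365582, 488863)), 2404) = Add(Add(667069, 1854445), 2404) = Add(2521514, 2404) = 2523918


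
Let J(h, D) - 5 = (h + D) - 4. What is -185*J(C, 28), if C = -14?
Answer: -2775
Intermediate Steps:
J(h, D) = 1 + D + h (J(h, D) = 5 + ((h + D) - 4) = 5 + ((D + h) - 4) = 5 + (-4 + D + h) = 1 + D + h)
-185*J(C, 28) = -185*(1 + 28 - 14) = -185*15 = -2775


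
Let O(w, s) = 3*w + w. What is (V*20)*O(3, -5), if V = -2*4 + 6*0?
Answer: -1920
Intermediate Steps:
O(w, s) = 4*w
V = -8 (V = -8 + 0 = -8)
(V*20)*O(3, -5) = (-8*20)*(4*3) = -160*12 = -1920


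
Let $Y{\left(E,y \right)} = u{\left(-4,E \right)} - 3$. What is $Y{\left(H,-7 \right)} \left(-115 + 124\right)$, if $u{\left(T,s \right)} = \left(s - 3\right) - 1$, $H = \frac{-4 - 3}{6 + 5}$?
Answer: $- \frac{756}{11} \approx -68.727$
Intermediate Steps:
$H = - \frac{7}{11} \approx -0.63636$
$u{\left(T,s \right)} = -4 + s$ ($u{\left(T,s \right)} = \left(-3 + s\right) - 1 = -4 + s$)
$Y{\left(E,y \right)} = -7 + E$ ($Y{\left(E,y \right)} = \left(-4 + E\right) - 3 = -7 + E$)
$Y{\left(H,-7 \right)} \left(-115 + 124\right) = \left(-7 - \frac{7}{11}\right) \left(-115 + 124\right) = \left(- \frac{84}{11}\right) 9 = - \frac{756}{11}$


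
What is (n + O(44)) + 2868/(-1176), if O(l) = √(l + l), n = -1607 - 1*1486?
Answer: -303353/98 + 2*√22 ≈ -3086.1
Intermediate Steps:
n = -3093 (n = -1607 - 1486 = -3093)
O(l) = √2*√l (O(l) = √(2*l) = √2*√l)
(n + O(44)) + 2868/(-1176) = (-3093 + √2*√44) + 2868/(-1176) = (-3093 + √2*(2*√11)) + 2868*(-1/1176) = (-3093 + 2*√22) - 239/98 = -303353/98 + 2*√22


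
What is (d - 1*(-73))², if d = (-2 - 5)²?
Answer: 14884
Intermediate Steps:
d = 49 (d = (-7)² = 49)
(d - 1*(-73))² = (49 - 1*(-73))² = (49 + 73)² = 122² = 14884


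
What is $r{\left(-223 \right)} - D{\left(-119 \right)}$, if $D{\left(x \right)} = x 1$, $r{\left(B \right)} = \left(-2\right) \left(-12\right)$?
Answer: $143$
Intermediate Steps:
$r{\left(B \right)} = 24$
$D{\left(x \right)} = x$
$r{\left(-223 \right)} - D{\left(-119 \right)} = 24 - -119 = 24 + 119 = 143$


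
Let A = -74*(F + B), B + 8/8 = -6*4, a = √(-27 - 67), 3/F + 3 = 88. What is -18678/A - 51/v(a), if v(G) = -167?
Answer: -128562891/13111838 ≈ -9.8051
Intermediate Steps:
F = 3/85 (F = 3/(-3 + 88) = 3/85 ≈ 0.035294)
a = I*√94 (a = √(-94) = I*√94 ≈ 9.6954*I)
B = -25 (B = -1 - 6*4 = -1 - 24 = -25)
A = 157028/85 (A = -74*(3/85 - 25) = -74*(-2122/85) = 157028/85 ≈ 1847.4)
-18678/A - 51/v(a) = -18678/157028/85 - 51/(-167) = -18678*85/157028 - 51*(-1/167) = -793815/78514 + 51/167 = -128562891/13111838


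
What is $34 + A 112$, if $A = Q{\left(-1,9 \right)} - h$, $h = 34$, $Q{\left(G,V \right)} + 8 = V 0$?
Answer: $-4670$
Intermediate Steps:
$Q{\left(G,V \right)} = -8$ ($Q{\left(G,V \right)} = -8 + V 0 = -8 + 0 = -8$)
$A = -42$ ($A = -8 - 34 = -42$)
$34 + A 112 = 34 - 4704 = -4670$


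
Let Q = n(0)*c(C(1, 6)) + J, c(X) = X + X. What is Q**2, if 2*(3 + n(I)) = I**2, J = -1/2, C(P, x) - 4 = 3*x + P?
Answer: 76729/4 ≈ 19182.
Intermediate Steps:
C(P, x) = 4 + P + 3*x (C(P, x) = 4 + (3*x + P) = 4 + (P + 3*x) = 4 + P + 3*x)
c(X) = 2*X
J = -1/2 (J = -1*1/2 = -1/2 ≈ -0.50000)
n(I) = -3 + I**2/2
Q = -277/2 (Q = (-3 + (1/2)*0**2)*(2*(4 + 1 + 3*6)) - 1/2 = (-3 + (1/2)*0)*(2*(4 + 1 + 18)) - 1/2 = (-3 + 0)*(2*23) - 1/2 = -3*46 - 1/2 = -138 - 1/2 = -277/2 ≈ -138.50)
Q**2 = (-277/2)**2 = 76729/4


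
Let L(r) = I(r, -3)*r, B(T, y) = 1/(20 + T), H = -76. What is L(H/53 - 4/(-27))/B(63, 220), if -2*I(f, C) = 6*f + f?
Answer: -983516800/2047761 ≈ -480.29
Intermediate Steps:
I(f, C) = -7*f/2 (I(f, C) = -(6*f + f)/2 = -7*f/2)
L(r) = -7*r²/2 (L(r) = (-7*r/2)*r = -7*r²/2)
L(H/53 - 4/(-27))/B(63, 220) = (-7*(-76/53 - 4/(-27))²/2)/(1/(20 + 63)) = (-7*(-76*1/53 - 4*(-1/27))²/2)/(1/83) = (-7*(-76/53 + 4/27)²/2)/(1/83) = -7*(-1840/1431)²/2*83 = -7/2*3385600/2047761*83 = -11849600/2047761*83 = -983516800/2047761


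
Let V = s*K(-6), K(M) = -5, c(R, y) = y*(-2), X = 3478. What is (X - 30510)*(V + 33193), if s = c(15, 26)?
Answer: -904301496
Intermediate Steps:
c(R, y) = -2*y
s = -52 (s = -2*26 = -52)
V = 260 (V = -52*(-5) = 260)
(X - 30510)*(V + 33193) = (3478 - 30510)*(260 + 33193) = -27032*33453 = -904301496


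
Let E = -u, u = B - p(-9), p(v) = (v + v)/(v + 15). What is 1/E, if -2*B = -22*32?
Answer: -1/355 ≈ -0.0028169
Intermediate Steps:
p(v) = 2*v/(15 + v) (p(v) = (2*v)/(15 + v) = 2*v/(15 + v))
B = 352 (B = -(-11)*32 = -1/2*(-704) = 352)
u = 355 (u = 352 - 2*(-9)/(15 - 9) = 352 - 2*(-9)/6 = 352 - 1*(-3) = 352 + 3 = 355)
E = -355 (E = -1*355 = -355)
1/E = 1/(-355) = -1/355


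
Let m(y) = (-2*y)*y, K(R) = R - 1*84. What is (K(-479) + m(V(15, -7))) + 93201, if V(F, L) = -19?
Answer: 91916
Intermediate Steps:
K(R) = -84 + R (K(R) = R - 84 = -84 + R)
m(y) = -2*y²
(K(-479) + m(V(15, -7))) + 93201 = ((-84 - 479) - 2*(-19)²) + 93201 = (-563 - 2*361) + 93201 = (-563 - 722) + 93201 = -1285 + 93201 = 91916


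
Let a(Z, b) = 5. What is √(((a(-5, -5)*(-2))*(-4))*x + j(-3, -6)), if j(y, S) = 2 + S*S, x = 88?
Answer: √3558 ≈ 59.649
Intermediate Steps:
j(y, S) = 2 + S²
√(((a(-5, -5)*(-2))*(-4))*x + j(-3, -6)) = √(((5*(-2))*(-4))*88 + (2 + (-6)²)) = √(-10*(-4)*88 + (2 + 36)) = √(40*88 + 38) = √(3520 + 38) = √3558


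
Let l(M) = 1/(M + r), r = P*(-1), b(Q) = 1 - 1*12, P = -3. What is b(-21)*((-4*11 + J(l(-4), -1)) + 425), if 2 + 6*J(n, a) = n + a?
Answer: -12551/3 ≈ -4183.7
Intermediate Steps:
b(Q) = -11 (b(Q) = 1 - 12 = -11)
r = 3 (r = -3*(-1) = 3)
l(M) = 1/(3 + M) (l(M) = 1/(M + 3) = 1/(3 + M))
J(n, a) = -1/3 + a/6 + n/6 (J(n, a) = -1/3 + (n + a)/6 = -1/3 + (a + n)/6 = -1/3 + (a/6 + n/6) = -1/3 + a/6 + n/6)
b(-21)*((-4*11 + J(l(-4), -1)) + 425) = -11*((-4*11 + (-1/3 + (1/6)*(-1) + 1/(6*(3 - 4)))) + 425) = -11*((-44 + (-1/3 - 1/6 + (1/6)/(-1))) + 425) = -11*((-44 + (-1/3 - 1/6 + (1/6)*(-1))) + 425) = -11*((-44 + (-1/3 - 1/6 - 1/6)) + 425) = -11*((-44 - 2/3) + 425) = -11*(-134/3 + 425) = -11*1141/3 = -12551/3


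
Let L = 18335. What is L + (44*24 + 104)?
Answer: 19495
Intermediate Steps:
L + (44*24 + 104) = 18335 + (44*24 + 104) = 18335 + (1056 + 104) = 18335 + 1160 = 19495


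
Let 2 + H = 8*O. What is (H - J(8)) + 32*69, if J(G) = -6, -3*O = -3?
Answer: 2220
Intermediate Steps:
O = 1 (O = -⅓*(-3) = 1)
H = 6 (H = -2 + 8*1 = -2 + 8 = 6)
(H - J(8)) + 32*69 = (6 - 1*(-6)) + 32*69 = (6 + 6) + 2208 = 12 + 2208 = 2220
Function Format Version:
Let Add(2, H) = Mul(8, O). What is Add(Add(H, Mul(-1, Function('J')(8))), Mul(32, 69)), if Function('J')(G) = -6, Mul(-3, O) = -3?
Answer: 2220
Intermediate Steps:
O = 1 (O = Mul(Rational(-1, 3), -3) = 1)
H = 6 (H = Add(-2, Mul(8, 1)) = Add(-2, 8) = 6)
Add(Add(H, Mul(-1, Function('J')(8))), Mul(32, 69)) = Add(Add(6, Mul(-1, -6)), Mul(32, 69)) = Add(Add(6, 6), 2208) = Add(12, 2208) = 2220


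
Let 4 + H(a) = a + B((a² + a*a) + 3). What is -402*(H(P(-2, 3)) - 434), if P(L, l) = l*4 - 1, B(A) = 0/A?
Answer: 171654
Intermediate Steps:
B(A) = 0
P(L, l) = -1 + 4*l (P(L, l) = 4*l - 1 = -1 + 4*l)
H(a) = -4 + a (H(a) = -4 + (a + 0) = -4 + a)
-402*(H(P(-2, 3)) - 434) = -402*((-4 + (-1 + 4*3)) - 434) = -402*((-4 + (-1 + 12)) - 434) = -402*((-4 + 11) - 434) = -402*(7 - 434) = -402*(-427) = 171654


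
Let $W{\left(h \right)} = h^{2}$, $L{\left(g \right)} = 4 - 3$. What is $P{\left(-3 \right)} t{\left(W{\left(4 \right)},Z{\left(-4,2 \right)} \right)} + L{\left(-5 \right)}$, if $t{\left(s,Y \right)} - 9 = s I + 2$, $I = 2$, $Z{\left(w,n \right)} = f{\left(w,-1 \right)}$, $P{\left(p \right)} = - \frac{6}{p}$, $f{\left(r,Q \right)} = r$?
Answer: $87$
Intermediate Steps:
$L{\left(g \right)} = 1$
$Z{\left(w,n \right)} = w$
$t{\left(s,Y \right)} = 11 + 2 s$ ($t{\left(s,Y \right)} = 9 + \left(s 2 + 2\right) = 9 + \left(2 s + 2\right) = 9 + \left(2 + 2 s\right) = 11 + 2 s$)
$P{\left(-3 \right)} t{\left(W{\left(4 \right)},Z{\left(-4,2 \right)} \right)} + L{\left(-5 \right)} = - \frac{6}{-3} \left(11 + 2 \cdot 4^{2}\right) + 1 = \left(-6\right) \left(- \frac{1}{3}\right) \left(11 + 2 \cdot 16\right) + 1 = 2 \left(11 + 32\right) + 1 = 2 \cdot 43 + 1 = 86 + 1 = 87$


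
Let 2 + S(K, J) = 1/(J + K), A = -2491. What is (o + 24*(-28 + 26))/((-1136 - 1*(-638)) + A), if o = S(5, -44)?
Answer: 1951/116571 ≈ 0.016737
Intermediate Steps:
S(K, J) = -2 + 1/(J + K)
o = -79/39 (o = (1 - 2*(-44) - 2*5)/(-44 + 5) = (1 + 88 - 10)/(-39) = -1/39*79 = -79/39 ≈ -2.0256)
(o + 24*(-28 + 26))/((-1136 - 1*(-638)) + A) = (-79/39 + 24*(-28 + 26))/((-1136 - 1*(-638)) - 2491) = (-79/39 + 24*(-2))/((-1136 + 638) - 2491) = (-79/39 - 48)/(-498 - 2491) = -1951/39/(-2989) = -1951/39*(-1/2989) = 1951/116571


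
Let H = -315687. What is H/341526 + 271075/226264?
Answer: 3525092847/12879173144 ≈ 0.27371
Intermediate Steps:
H/341526 + 271075/226264 = -315687/341526 + 271075/226264 = -315687*1/341526 + 271075*(1/226264) = -105229/113842 + 271075/226264 = 3525092847/12879173144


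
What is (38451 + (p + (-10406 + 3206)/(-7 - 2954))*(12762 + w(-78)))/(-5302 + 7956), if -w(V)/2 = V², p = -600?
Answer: -104130021/873166 ≈ -119.26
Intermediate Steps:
w(V) = -2*V²
(38451 + (p + (-10406 + 3206)/(-7 - 2954))*(12762 + w(-78)))/(-5302 + 7956) = (38451 + (-600 + (-10406 + 3206)/(-7 - 2954))*(12762 - 2*(-78)²))/(-5302 + 7956) = (38451 + (-600 - 7200/(-2961))*(12762 - 2*6084))/2654 = (38451 + (-600 - 7200*(-1/2961))*(12762 - 12168))*(1/2654) = (38451 + (-600 + 800/329)*594)*(1/2654) = (38451 - 196600/329*594)*(1/2654) = (38451 - 116780400/329)*(1/2654) = -104130021/329*1/2654 = -104130021/873166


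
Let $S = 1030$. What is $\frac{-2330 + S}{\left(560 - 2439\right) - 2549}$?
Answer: $\frac{325}{1107} \approx 0.29359$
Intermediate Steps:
$\frac{-2330 + S}{\left(560 - 2439\right) - 2549} = \frac{-2330 + 1030}{\left(560 - 2439\right) - 2549} = - \frac{1300}{-1879 - 2549} = - \frac{1300}{-4428} = \left(-1300\right) \left(- \frac{1}{4428}\right) = \frac{325}{1107}$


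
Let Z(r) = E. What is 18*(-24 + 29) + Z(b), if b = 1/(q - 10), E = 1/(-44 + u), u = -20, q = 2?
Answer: 5759/64 ≈ 89.984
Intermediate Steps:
E = -1/64 (E = 1/(-44 - 20) = 1/(-64) = -1/64 ≈ -0.015625)
b = -⅛ (b = 1/(2 - 10) = 1/(-8) = -⅛ ≈ -0.12500)
Z(r) = -1/64
18*(-24 + 29) + Z(b) = 18*(-24 + 29) - 1/64 = 18*5 - 1/64 = 90 - 1/64 = 5759/64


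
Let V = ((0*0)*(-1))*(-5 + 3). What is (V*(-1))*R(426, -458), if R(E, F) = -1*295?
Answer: 0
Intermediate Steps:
V = 0 (V = (0*(-1))*(-2) = 0*(-2) = 0)
R(E, F) = -295
(V*(-1))*R(426, -458) = (0*(-1))*(-295) = 0*(-295) = 0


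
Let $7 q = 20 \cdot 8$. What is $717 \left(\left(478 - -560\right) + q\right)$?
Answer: $\frac{5324442}{7} \approx 7.6064 \cdot 10^{5}$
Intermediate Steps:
$q = \frac{160}{7}$ ($q = \frac{20 \cdot 8}{7} = \frac{1}{7} \cdot 160 = \frac{160}{7} \approx 22.857$)
$717 \left(\left(478 - -560\right) + q\right) = 717 \left(\left(478 - -560\right) + \frac{160}{7}\right) = 717 \left(\left(478 + 560\right) + \frac{160}{7}\right) = 717 \left(1038 + \frac{160}{7}\right) = 717 \cdot \frac{7426}{7} = \frac{5324442}{7}$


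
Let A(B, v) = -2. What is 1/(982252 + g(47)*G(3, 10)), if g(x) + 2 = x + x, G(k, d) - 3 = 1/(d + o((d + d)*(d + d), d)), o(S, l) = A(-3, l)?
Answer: 2/1965079 ≈ 1.0178e-6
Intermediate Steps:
o(S, l) = -2
G(k, d) = 3 + 1/(-2 + d) (G(k, d) = 3 + 1/(d - 2) = 3 + 1/(-2 + d))
g(x) = -2 + 2*x (g(x) = -2 + (x + x) = -2 + 2*x)
1/(982252 + g(47)*G(3, 10)) = 1/(982252 + (-2 + 2*47)*((-5 + 3*10)/(-2 + 10))) = 1/(982252 + (-2 + 94)*((-5 + 30)/8)) = 1/(982252 + 92*((⅛)*25)) = 1/(982252 + 92*(25/8)) = 1/(982252 + 575/2) = 1/(1965079/2) = 2/1965079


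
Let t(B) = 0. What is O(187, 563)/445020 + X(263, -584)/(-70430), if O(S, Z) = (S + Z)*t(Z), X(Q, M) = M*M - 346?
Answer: -34071/7043 ≈ -4.8376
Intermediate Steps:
X(Q, M) = -346 + M² (X(Q, M) = M² - 346 = -346 + M²)
O(S, Z) = 0 (O(S, Z) = (S + Z)*0 = 0)
O(187, 563)/445020 + X(263, -584)/(-70430) = 0/445020 + (-346 + (-584)²)/(-70430) = 0*(1/445020) + (-346 + 341056)*(-1/70430) = 0 + 340710*(-1/70430) = 0 - 34071/7043 = -34071/7043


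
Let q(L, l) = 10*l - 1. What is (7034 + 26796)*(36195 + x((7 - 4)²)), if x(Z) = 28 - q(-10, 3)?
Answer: 1224443020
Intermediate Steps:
q(L, l) = -1 + 10*l
x(Z) = -1 (x(Z) = 28 - (-1 + 10*3) = 28 - (-1 + 30) = 28 - 1*29 = 28 - 29 = -1)
(7034 + 26796)*(36195 + x((7 - 4)²)) = (7034 + 26796)*(36195 - 1) = 33830*36194 = 1224443020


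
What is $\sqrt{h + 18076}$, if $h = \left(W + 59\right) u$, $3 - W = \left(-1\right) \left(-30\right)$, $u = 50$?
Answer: $2 \sqrt{4919} \approx 140.27$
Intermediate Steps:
$W = -27$ ($W = 3 - \left(-1\right) \left(-30\right) = 3 - 30 = -27$)
$h = 1600$ ($h = \left(-27 + 59\right) 50 = 32 \cdot 50 = 1600$)
$\sqrt{h + 18076} = \sqrt{1600 + 18076} = \sqrt{19676} = 2 \sqrt{4919}$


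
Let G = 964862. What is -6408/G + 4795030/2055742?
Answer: 1153342260281/495876834401 ≈ 2.3259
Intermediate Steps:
-6408/G + 4795030/2055742 = -6408/964862 + 4795030/2055742 = -6408*1/964862 + 4795030*(1/2055742) = -3204/482431 + 2397515/1027871 = 1153342260281/495876834401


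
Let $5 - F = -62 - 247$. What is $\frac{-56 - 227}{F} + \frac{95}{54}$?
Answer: $\frac{3637}{4239} \approx 0.85799$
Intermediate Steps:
$F = 314$ ($F = 5 - \left(-62 - 247\right) = 5 - -309 = 5 + 309 = 314$)
$\frac{-56 - 227}{F} + \frac{95}{54} = \frac{-56 - 227}{314} + \frac{95}{54} = \left(-56 - 227\right) \frac{1}{314} + 95 \cdot \frac{1}{54} = \left(-283\right) \frac{1}{314} + \frac{95}{54} = - \frac{283}{314} + \frac{95}{54} = \frac{3637}{4239}$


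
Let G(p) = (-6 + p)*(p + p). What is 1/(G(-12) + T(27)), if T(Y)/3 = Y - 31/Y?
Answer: 9/4586 ≈ 0.0019625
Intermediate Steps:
T(Y) = -93/Y + 3*Y (T(Y) = 3*(Y - 31/Y) = -93/Y + 3*Y)
G(p) = 2*p*(-6 + p) (G(p) = (-6 + p)*(2*p) = 2*p*(-6 + p))
1/(G(-12) + T(27)) = 1/(2*(-12)*(-6 - 12) + (-93/27 + 3*27)) = 1/(2*(-12)*(-18) + (-93*1/27 + 81)) = 1/(432 + (-31/9 + 81)) = 1/(432 + 698/9) = 1/(4586/9) = 9/4586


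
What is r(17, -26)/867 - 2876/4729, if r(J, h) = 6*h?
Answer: -1077072/1366681 ≈ -0.78809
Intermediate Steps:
r(17, -26)/867 - 2876/4729 = (6*(-26))/867 - 2876/4729 = -156*1/867 - 2876*1/4729 = -52/289 - 2876/4729 = -1077072/1366681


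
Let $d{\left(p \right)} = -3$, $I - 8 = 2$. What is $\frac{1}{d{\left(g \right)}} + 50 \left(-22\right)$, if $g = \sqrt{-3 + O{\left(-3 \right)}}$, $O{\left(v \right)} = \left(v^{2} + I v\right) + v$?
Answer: $- \frac{3301}{3} \approx -1100.3$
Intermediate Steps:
$I = 10$ ($I = 8 + 2 = 10$)
$O{\left(v \right)} = v^{2} + 11 v$ ($O{\left(v \right)} = \left(v^{2} + 10 v\right) + v = v^{2} + 11 v$)
$g = 3 i \sqrt{3}$ ($g = \sqrt{-3 - 3 \left(11 - 3\right)} = \sqrt{-3 - 24} = \sqrt{-27} = 3 i \sqrt{3} \approx 5.1962 i$)
$\frac{1}{d{\left(g \right)}} + 50 \left(-22\right) = \frac{1}{-3} + 50 \left(-22\right) = - \frac{1}{3} - 1100 = - \frac{3301}{3}$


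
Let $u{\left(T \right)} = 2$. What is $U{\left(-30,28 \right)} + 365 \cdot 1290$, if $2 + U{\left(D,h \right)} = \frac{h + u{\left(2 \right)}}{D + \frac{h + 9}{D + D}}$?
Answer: $\frac{864945976}{1837} \approx 4.7085 \cdot 10^{5}$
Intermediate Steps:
$U{\left(D,h \right)} = -2 + \frac{2 + h}{D + \frac{9 + h}{2 D}}$ ($U{\left(D,h \right)} = -2 + \frac{h + 2}{D + \frac{h + 9}{D + D}} = -2 + \frac{2 + h}{D + \frac{9 + h}{2 D}}$)
$U{\left(-30,28 \right)} + 365 \cdot 1290 = \frac{2 \left(-9 - 28 - 2 \left(-30\right)^{2} + 2 \left(-30\right) - 840\right)}{9 + 28 + 2 \left(-30\right)^{2}} + 365 \cdot 1290 = \frac{2 \left(-9 - 28 - 1800 - 60 - 840\right)}{9 + 28 + 2 \cdot 900} + 470850 = \frac{2 \left(-9 - 28 - 1800 - 60 - 840\right)}{9 + 28 + 1800} + 470850 = 2 \cdot \frac{1}{1837} \left(-2737\right) + 470850 = - \frac{5474}{1837} + 470850 = \frac{864945976}{1837}$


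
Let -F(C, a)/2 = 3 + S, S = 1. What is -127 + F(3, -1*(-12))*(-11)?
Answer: -39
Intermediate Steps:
F(C, a) = -8 (F(C, a) = -2*(3 + 1) = -2*4 = -8)
-127 + F(3, -1*(-12))*(-11) = -127 - 8*(-11) = -127 + 88 = -39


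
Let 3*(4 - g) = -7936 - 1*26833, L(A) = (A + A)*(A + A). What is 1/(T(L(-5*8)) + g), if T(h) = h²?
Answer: 3/122914781 ≈ 2.4407e-8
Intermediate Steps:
L(A) = 4*A² (L(A) = (2*A)*(2*A) = 4*A²)
g = 34781/3 (g = 4 - (-7936 - 1*26833)/3 = 4 - (-7936 - 26833)/3 = 4 - ⅓*(-34769) = 4 + 34769/3 = 34781/3 ≈ 11594.)
1/(T(L(-5*8)) + g) = 1/((4*(-5*8)²)² + 34781/3) = 1/((4*(-40)²)² + 34781/3) = 1/((4*1600)² + 34781/3) = 1/(6400² + 34781/3) = 1/(40960000 + 34781/3) = 1/(122914781/3) = 3/122914781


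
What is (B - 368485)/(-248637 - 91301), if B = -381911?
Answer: 375198/169969 ≈ 2.2075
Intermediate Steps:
(B - 368485)/(-248637 - 91301) = (-381911 - 368485)/(-248637 - 91301) = -750396/(-339938) = -750396*(-1/339938) = 375198/169969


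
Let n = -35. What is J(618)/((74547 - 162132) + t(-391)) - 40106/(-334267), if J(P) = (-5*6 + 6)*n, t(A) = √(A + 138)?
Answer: 141532973999434/1282103220011813 - 420*I*√253/3835566239 ≈ 0.11039 - 1.7417e-6*I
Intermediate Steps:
t(A) = √(138 + A)
J(P) = 840 (J(P) = (-5*6 + 6)*(-35) = (-30 + 6)*(-35) = -24*(-35) = 840)
J(618)/((74547 - 162132) + t(-391)) - 40106/(-334267) = 840/((74547 - 162132) + √(138 - 391)) - 40106/(-334267) = 840/(-87585 + √(-253)) - 40106*(-1/334267) = 840/(-87585 + I*√253) + 40106/334267 = 40106/334267 + 840/(-87585 + I*√253)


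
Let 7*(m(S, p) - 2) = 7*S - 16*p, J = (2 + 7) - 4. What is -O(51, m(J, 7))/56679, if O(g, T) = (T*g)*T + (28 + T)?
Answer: -4150/56679 ≈ -0.073219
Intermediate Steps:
J = 5 (J = 9 - 4 = 5)
m(S, p) = 2 + S - 16*p/7 (m(S, p) = 2 + (7*S - 16*p)/7 = 2 + (-16*p + 7*S)/7 = 2 + (S - 16*p/7) = 2 + S - 16*p/7)
O(g, T) = 28 + T + g*T² (O(g, T) = g*T² + (28 + T) = 28 + T + g*T²)
-O(51, m(J, 7))/56679 = -(28 + (2 + 5 - 16/7*7) + 51*(2 + 5 - 16/7*7)²)/56679 = -(28 + (2 + 5 - 16) + 51*(2 + 5 - 16)²)/56679 = -(28 - 9 + 51*(-9)²)/56679 = -(28 - 9 + 51*81)/56679 = -(28 - 9 + 4131)/56679 = -4150/56679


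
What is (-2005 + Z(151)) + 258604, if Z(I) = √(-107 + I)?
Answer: 256599 + 2*√11 ≈ 2.5661e+5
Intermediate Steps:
(-2005 + Z(151)) + 258604 = (-2005 + √(-107 + 151)) + 258604 = (-2005 + √44) + 258604 = (-2005 + 2*√11) + 258604 = 256599 + 2*√11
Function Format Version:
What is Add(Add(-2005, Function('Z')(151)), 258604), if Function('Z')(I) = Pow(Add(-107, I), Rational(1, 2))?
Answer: Add(256599, Mul(2, Pow(11, Rational(1, 2)))) ≈ 2.5661e+5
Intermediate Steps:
Add(Add(-2005, Function('Z')(151)), 258604) = Add(Add(-2005, Pow(Add(-107, 151), Rational(1, 2))), 258604) = Add(Add(-2005, Pow(44, Rational(1, 2))), 258604) = Add(Add(-2005, Mul(2, Pow(11, Rational(1, 2)))), 258604) = Add(256599, Mul(2, Pow(11, Rational(1, 2))))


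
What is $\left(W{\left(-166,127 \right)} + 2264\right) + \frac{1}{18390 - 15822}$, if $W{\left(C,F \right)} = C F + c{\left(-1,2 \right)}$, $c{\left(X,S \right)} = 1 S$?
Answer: $- \frac{48319487}{2568} \approx -18816.0$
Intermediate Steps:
$c{\left(X,S \right)} = S$
$W{\left(C,F \right)} = 2 + C F$ ($W{\left(C,F \right)} = C F + 2 = 2 + C F$)
$\left(W{\left(-166,127 \right)} + 2264\right) + \frac{1}{18390 - 15822} = \left(\left(2 - 21082\right) + 2264\right) + \frac{1}{18390 - 15822} = \left(\left(2 - 21082\right) + 2264\right) + \frac{1}{2568} = \left(-21080 + 2264\right) + \frac{1}{2568} = -18816 + \frac{1}{2568} = - \frac{48319487}{2568}$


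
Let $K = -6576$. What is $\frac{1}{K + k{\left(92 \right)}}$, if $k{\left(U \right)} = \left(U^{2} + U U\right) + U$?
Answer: $\frac{1}{10444} \approx 9.5749 \cdot 10^{-5}$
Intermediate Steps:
$k{\left(U \right)} = U + 2 U^{2}$ ($k{\left(U \right)} = \left(U^{2} + U^{2}\right) + U = 2 U^{2} + U = U + 2 U^{2}$)
$\frac{1}{K + k{\left(92 \right)}} = \frac{1}{-6576 + 92 \left(1 + 2 \cdot 92\right)} = \frac{1}{-6576 + 92 \left(1 + 184\right)} = \frac{1}{-6576 + 92 \cdot 185} = \frac{1}{-6576 + 17020} = \frac{1}{10444}$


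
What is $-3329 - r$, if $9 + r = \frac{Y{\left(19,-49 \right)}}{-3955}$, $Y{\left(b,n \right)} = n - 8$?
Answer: $- \frac{13130657}{3955} \approx -3320.0$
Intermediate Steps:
$Y{\left(b,n \right)} = -8 + n$ ($Y{\left(b,n \right)} = n - 8 = -8 + n$)
$r = - \frac{35538}{3955}$ ($r = -9 + \frac{-8 - 49}{-3955} = -9 - - \frac{57}{3955} = -9 + \frac{57}{3955} = - \frac{35538}{3955} \approx -8.9856$)
$-3329 - r = -3329 - - \frac{35538}{3955} = -3329 + \frac{35538}{3955} = - \frac{13130657}{3955}$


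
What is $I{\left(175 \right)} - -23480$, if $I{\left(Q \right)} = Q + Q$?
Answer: $23830$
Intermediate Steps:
$I{\left(Q \right)} = 2 Q$
$I{\left(175 \right)} - -23480 = 2 \cdot 175 - -23480 = 350 + 23480 = 23830$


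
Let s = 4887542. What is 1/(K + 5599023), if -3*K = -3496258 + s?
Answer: 3/15405785 ≈ 1.9473e-7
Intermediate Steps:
K = -1391284/3 (K = -(-3496258 + 4887542)/3 = -⅓*1391284 = -1391284/3 ≈ -4.6376e+5)
1/(K + 5599023) = 1/(-1391284/3 + 5599023) = 1/(15405785/3) = 3/15405785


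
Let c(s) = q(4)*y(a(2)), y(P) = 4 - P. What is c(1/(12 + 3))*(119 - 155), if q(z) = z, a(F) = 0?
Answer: -576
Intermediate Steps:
c(s) = 16 (c(s) = 4*(4 - 1*0) = 4*(4 + 0) = 4*4 = 16)
c(1/(12 + 3))*(119 - 155) = 16*(119 - 155) = 16*(-36) = -576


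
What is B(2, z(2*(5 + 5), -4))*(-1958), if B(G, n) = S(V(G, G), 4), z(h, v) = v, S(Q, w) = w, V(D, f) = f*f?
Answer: -7832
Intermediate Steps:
V(D, f) = f**2
B(G, n) = 4
B(2, z(2*(5 + 5), -4))*(-1958) = 4*(-1958) = -7832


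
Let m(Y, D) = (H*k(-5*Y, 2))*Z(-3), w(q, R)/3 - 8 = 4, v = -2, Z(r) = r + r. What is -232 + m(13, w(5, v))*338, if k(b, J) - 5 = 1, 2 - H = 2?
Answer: -232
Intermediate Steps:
Z(r) = 2*r
H = 0 (H = 2 - 1*2 = 2 - 2 = 0)
w(q, R) = 36 (w(q, R) = 24 + 3*4 = 24 + 12 = 36)
k(b, J) = 6 (k(b, J) = 5 + 1 = 6)
m(Y, D) = 0 (m(Y, D) = (0*6)*(2*(-3)) = 0*(-6) = 0)
-232 + m(13, w(5, v))*338 = -232 + 0*338 = -232 + 0 = -232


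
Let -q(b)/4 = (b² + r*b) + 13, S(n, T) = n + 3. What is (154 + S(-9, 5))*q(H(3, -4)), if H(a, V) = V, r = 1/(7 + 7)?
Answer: -118992/7 ≈ -16999.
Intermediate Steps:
r = 1/14 ≈ 0.071429
S(n, T) = 3 + n
q(b) = -52 - 4*b² - 2*b/7 (q(b) = -4*((b² + b/14) + 13) = -4*(13 + b² + b/14) = -52 - 4*b² - 2*b/7)
(154 + S(-9, 5))*q(H(3, -4)) = (154 + (3 - 9))*(-52 - 4*(-4)² - 2/7*(-4)) = (154 - 6)*(-52 - 4*16 + 8/7) = 148*(-52 - 64 + 8/7) = 148*(-804/7) = -118992/7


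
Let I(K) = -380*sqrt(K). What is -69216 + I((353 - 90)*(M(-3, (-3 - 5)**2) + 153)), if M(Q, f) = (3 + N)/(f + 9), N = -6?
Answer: -69216 - 380*sqrt(214376034)/73 ≈ -1.4543e+5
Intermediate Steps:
M(Q, f) = -3/(9 + f) (M(Q, f) = (3 - 6)/(f + 9) = -3/(9 + f))
-69216 + I((353 - 90)*(M(-3, (-3 - 5)**2) + 153)) = -69216 - 380*sqrt(353 - 90)*sqrt(-3/(9 + (-3 - 5)**2) + 153) = -69216 - 380*sqrt(263)*sqrt(-3/(9 + (-8)**2) + 153) = -69216 - 380*sqrt(263)*sqrt(-3/(9 + 64) + 153) = -69216 - 380*sqrt(263)*sqrt(-3/73 + 153) = -69216 - 380*sqrt(214376034)/73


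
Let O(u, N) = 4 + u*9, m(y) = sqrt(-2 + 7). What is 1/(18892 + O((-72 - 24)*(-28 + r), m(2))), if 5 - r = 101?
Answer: 1/126032 ≈ 7.9345e-6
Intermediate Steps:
r = -96 (r = 5 - 1*101 = 5 - 101 = -96)
m(y) = sqrt(5)
O(u, N) = 4 + 9*u
1/(18892 + O((-72 - 24)*(-28 + r), m(2))) = 1/(18892 + (4 + 9*((-72 - 24)*(-28 - 96)))) = 1/(18892 + (4 + 9*(-96*(-124)))) = 1/(18892 + (4 + 9*11904)) = 1/(18892 + (4 + 107136)) = 1/(18892 + 107140) = 1/126032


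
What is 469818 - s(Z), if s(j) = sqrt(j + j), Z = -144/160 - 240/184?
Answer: 469818 - 13*I*sqrt(345)/115 ≈ 4.6982e+5 - 2.0997*I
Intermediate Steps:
Z = -507/230 (Z = -144*1/160 - 240*1/184 = -9/10 - 30/23 = -507/230 ≈ -2.2043)
s(j) = sqrt(2)*sqrt(j) (s(j) = sqrt(2*j) = sqrt(2)*sqrt(j))
469818 - s(Z) = 469818 - sqrt(2)*sqrt(-507/230) = 469818 - sqrt(2)*13*I*sqrt(690)/230 = 469818 - 13*I*sqrt(345)/115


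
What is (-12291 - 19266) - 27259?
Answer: -58816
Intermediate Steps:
(-12291 - 19266) - 27259 = -31557 - 27259 = -58816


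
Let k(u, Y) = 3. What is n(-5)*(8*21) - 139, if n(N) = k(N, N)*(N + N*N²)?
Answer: -65659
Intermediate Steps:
n(N) = 3*N + 3*N³ (n(N) = 3*(N + N*N²) = 3*(N + N³) = 3*N + 3*N³)
n(-5)*(8*21) - 139 = (3*(-5)*(1 + (-5)²))*(8*21) - 139 = (3*(-5)*(1 + 25))*168 - 139 = (3*(-5)*26)*168 - 139 = -390*168 - 139 = -65520 - 139 = -65659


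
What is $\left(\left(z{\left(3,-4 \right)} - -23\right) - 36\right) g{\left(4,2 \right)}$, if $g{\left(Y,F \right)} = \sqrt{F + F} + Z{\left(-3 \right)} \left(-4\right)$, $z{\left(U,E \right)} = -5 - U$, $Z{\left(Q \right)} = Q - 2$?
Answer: $-462$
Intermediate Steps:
$Z{\left(Q \right)} = -2 + Q$
$g{\left(Y,F \right)} = 20 + \sqrt{2} \sqrt{F}$ ($g{\left(Y,F \right)} = \sqrt{F + F} + \left(-2 - 3\right) \left(-4\right) = \sqrt{2 F} - -20 = \sqrt{2} \sqrt{F} + 20 = 20 + \sqrt{2} \sqrt{F}$)
$\left(\left(z{\left(3,-4 \right)} - -23\right) - 36\right) g{\left(4,2 \right)} = \left(\left(\left(-5 - 3\right) - -23\right) - 36\right) \left(20 + \sqrt{2} \sqrt{2}\right) = \left(\left(\left(-5 - 3\right) + 23\right) - 36\right) \left(20 + 2\right) = \left(\left(-8 + 23\right) - 36\right) 22 = \left(15 - 36\right) 22 = \left(-21\right) 22 = -462$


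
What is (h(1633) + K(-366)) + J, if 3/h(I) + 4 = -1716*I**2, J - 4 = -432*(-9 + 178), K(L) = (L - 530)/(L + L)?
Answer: -61133620651223173/837415014024 ≈ -73003.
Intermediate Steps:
K(L) = (-530 + L)/(2*L) (K(L) = (-530 + L)/((2*L)) = (-530 + L)*(1/(2*L)) = (-530 + L)/(2*L))
J = -73004 (J = 4 - 432*(-9 + 178) = 4 - 432*169 = 4 - 73008 = -73004)
h(I) = 3/(-4 - 1716*I**2)
(h(1633) + K(-366)) + J = (-3/(4 + 1716*1633**2) + (1/2)*(-530 - 366)/(-366)) - 73004 = (-3/(4 + 1716*2666689) + (1/2)*(-1/366)*(-896)) - 73004 = (-3/(4 + 4576038324) + 224/183) - 73004 = (-3/4576038328 + 224/183) - 73004 = 1025032584923/837415014024 - 73004 = -61133620651223173/837415014024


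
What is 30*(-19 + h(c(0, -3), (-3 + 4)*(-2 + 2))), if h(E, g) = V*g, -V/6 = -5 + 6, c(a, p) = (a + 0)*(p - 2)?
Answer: -570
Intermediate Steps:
c(a, p) = a*(-2 + p)
V = -6 (V = -6*(-5 + 6) = -6*1 = -6)
h(E, g) = -6*g
30*(-19 + h(c(0, -3), (-3 + 4)*(-2 + 2))) = 30*(-19 - 6*(-3 + 4)*(-2 + 2)) = 30*(-19 - 6*0) = 30*(-19 + 0) = 30*(-19) = -570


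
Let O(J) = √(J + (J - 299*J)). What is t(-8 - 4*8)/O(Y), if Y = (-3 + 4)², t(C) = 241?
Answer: -241*I*√33/99 ≈ -13.984*I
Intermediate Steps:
Y = 1 (Y = 1² = 1)
O(J) = 3*√33*√(-J) (O(J) = √(J - 298*J) = √(-297*J) = 3*√33*√(-J))
t(-8 - 4*8)/O(Y) = 241/((3*√33*√(-1*1))) = 241/((3*√33*√(-1))) = 241/((3*√33*I)) = 241/((3*I*√33)) = 241*(-I*√33/99) = -241*I*√33/99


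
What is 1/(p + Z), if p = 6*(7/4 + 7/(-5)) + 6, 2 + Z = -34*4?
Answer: -10/1299 ≈ -0.0076982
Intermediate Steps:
Z = -138 (Z = -2 - 34*4 = -2 - 136 = -138)
p = 81/10 (p = 6*(7*(¼) + 7*(-⅕)) + 6 = 6*(7/4 - 7/5) + 6 = 6*(7/20) + 6 = 21/10 + 6 = 81/10 ≈ 8.1000)
1/(p + Z) = 1/(81/10 - 138) = 1/(-1299/10) = -10/1299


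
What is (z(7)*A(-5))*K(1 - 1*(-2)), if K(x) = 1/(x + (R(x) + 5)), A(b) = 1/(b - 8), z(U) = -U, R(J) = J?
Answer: 7/143 ≈ 0.048951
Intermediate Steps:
A(b) = 1/(-8 + b)
K(x) = 1/(5 + 2*x) (K(x) = 1/(x + (x + 5)) = 1/(x + (5 + x)) = 1/(5 + 2*x))
(z(7)*A(-5))*K(1 - 1*(-2)) = ((-1*7)/(-8 - 5))/(5 + 2*(1 - 1*(-2))) = (-7/(-13))/(5 + 2*(1 + 2)) = (-7*(-1/13))/(5 + 2*3) = 7/(13*(5 + 6)) = (7/13)/11 = (7/13)*(1/11) = 7/143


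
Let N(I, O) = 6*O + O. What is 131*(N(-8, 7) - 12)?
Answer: 4847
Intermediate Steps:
N(I, O) = 7*O
131*(N(-8, 7) - 12) = 131*(7*7 - 12) = 131*(49 - 12) = 131*37 = 4847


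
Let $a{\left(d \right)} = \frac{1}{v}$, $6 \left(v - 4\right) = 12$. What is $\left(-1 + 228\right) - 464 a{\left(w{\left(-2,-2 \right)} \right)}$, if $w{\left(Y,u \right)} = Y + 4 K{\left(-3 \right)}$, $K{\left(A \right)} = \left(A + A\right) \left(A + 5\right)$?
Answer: $\frac{449}{3} \approx 149.67$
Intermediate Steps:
$K{\left(A \right)} = 2 A \left(5 + A\right)$
$v = 6$ ($v = 4 + \frac{1}{6} \cdot 12 = 4 + 2 = 6$)
$w{\left(Y,u \right)} = -48 + Y$ ($w{\left(Y,u \right)} = Y + 4 \cdot 2 \left(-3\right) \left(5 - 3\right) = Y + 4 \cdot 2 \left(-3\right) 2 = Y + 4 \left(-12\right) = Y - 48 = -48 + Y$)
$a{\left(d \right)} = \frac{1}{6}$
$\left(-1 + 228\right) - 464 a{\left(w{\left(-2,-2 \right)} \right)} = \left(-1 + 228\right) - \frac{232}{3} = 227 - \frac{232}{3} = \frac{449}{3}$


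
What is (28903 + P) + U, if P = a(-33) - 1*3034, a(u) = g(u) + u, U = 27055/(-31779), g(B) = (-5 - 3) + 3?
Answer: 820856294/31779 ≈ 25830.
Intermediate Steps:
g(B) = -5 (g(B) = -8 + 3 = -5)
U = -27055/31779 (U = 27055*(-1/31779) = -27055/31779 ≈ -0.85135)
a(u) = -5 + u
P = -3072 (P = (-5 - 33) - 1*3034 = -38 - 3034 = -3072)
(28903 + P) + U = (28903 - 3072) - 27055/31779 = 25831 - 27055/31779 = 820856294/31779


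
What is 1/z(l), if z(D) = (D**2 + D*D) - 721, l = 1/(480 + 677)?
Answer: -1338649/965165927 ≈ -0.0013870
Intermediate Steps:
l = 1/1157 ≈ 0.00086430
z(D) = -721 + 2*D**2 (z(D) = (D**2 + D**2) - 721 = 2*D**2 - 721 = -721 + 2*D**2)
1/z(l) = 1/(-721 + 2*(1/1157)**2) = 1/(-721 + 2*(1/1338649)) = 1/(-721 + 2/1338649) = 1/(-965165927/1338649) = -1338649/965165927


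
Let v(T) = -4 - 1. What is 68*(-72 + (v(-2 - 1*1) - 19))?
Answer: -6528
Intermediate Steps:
v(T) = -5
68*(-72 + (v(-2 - 1*1) - 19)) = 68*(-72 + (-5 - 19)) = 68*(-72 - 24) = 68*(-96) = -6528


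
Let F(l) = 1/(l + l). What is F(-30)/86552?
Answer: -1/5193120 ≈ -1.9256e-7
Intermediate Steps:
F(l) = 1/(2*l)
F(-30)/86552 = ((½)/(-30))/86552 = ((½)*(-1/30))*(1/86552) = -1/60*1/86552 = -1/5193120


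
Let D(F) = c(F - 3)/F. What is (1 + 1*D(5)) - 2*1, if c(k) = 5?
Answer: 0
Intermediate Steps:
D(F) = 5/F
(1 + 1*D(5)) - 2*1 = (1 + 1*(5/5)) - 2*1 = (1 + 1*(5*(⅕))) - 2 = (1 + 1*1) - 2 = (1 + 1) - 2 = 2 - 2 = 0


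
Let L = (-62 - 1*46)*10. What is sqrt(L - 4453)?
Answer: I*sqrt(5533) ≈ 74.384*I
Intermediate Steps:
L = -1080 (L = (-62 - 46)*10 = -108*10 = -1080)
sqrt(L - 4453) = sqrt(-1080 - 4453) = sqrt(-5533) = I*sqrt(5533)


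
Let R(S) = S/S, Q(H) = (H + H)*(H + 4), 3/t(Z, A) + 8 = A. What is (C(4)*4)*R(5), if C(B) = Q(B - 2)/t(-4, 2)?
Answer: -192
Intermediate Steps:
t(Z, A) = 3/(-8 + A)
Q(H) = 2*H*(4 + H) (Q(H) = (2*H)*(4 + H) = 2*H*(4 + H))
C(B) = -4*(-2 + B)*(2 + B) (C(B) = (2*(B - 2)*(4 + (B - 2)))/((3/(-8 + 2))) = (2*(-2 + B)*(4 + (-2 + B)))/((3/(-6))) = (2*(-2 + B)*(2 + B))/((3*(-⅙))) = (2*(-2 + B)*(2 + B))/(-½) = (2*(-2 + B)*(2 + B))*(-2) = -4*(-2 + B)*(2 + B))
R(S) = 1
(C(4)*4)*R(5) = ((16 - 4*4²)*4)*1 = ((16 - 4*16)*4)*1 = ((16 - 64)*4)*1 = -48*4*1 = -192*1 = -192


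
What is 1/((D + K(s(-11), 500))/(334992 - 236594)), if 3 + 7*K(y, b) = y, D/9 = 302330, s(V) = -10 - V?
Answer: 344393/9523394 ≈ 0.036163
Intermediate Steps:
D = 2720970 (D = 9*302330 = 2720970)
K(y, b) = -3/7 + y/7
1/((D + K(s(-11), 500))/(334992 - 236594)) = 1/((2720970 + (-3/7 + (-10 - 1*(-11))/7))/(334992 - 236594)) = 1/((2720970 + (-3/7 + (-10 + 11)/7))/98398) = 1/((2720970 + (-3/7 + (⅐)*1))*(1/98398)) = 1/((2720970 + (-3/7 + ⅐))*(1/98398)) = 1/((2720970 - 2/7)*(1/98398)) = 1/((19046788/7)*(1/98398)) = 1/(9523394/344393) = 344393/9523394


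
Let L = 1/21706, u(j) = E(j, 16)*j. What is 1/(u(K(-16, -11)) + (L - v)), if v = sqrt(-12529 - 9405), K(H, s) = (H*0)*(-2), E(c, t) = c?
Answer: 21706/10334213663225 + 471150436*I*sqrt(21934)/10334213663225 ≈ 2.1004e-9 + 0.0067521*I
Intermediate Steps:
K(H, s) = 0 (K(H, s) = 0*(-2) = 0)
u(j) = j**2 (u(j) = j*j = j**2)
v = I*sqrt(21934) (v = sqrt(-21934) = I*sqrt(21934) ≈ 148.1*I)
L = 1/21706 ≈ 4.6070e-5
1/(u(K(-16, -11)) + (L - v)) = 1/(0**2 + (1/21706 - I*sqrt(21934))) = 1/(0 + (1/21706 - I*sqrt(21934))) = 1/(1/21706 - I*sqrt(21934))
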